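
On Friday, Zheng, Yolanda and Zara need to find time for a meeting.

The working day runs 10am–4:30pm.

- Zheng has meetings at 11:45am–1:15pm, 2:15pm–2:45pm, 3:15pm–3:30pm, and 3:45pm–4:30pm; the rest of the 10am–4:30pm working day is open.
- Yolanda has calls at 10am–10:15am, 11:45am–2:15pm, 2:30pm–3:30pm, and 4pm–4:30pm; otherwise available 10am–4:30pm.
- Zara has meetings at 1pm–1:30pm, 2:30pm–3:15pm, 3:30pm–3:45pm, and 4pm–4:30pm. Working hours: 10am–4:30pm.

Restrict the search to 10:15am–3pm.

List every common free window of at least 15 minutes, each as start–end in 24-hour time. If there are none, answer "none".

Zheng free within 10:00–16:30: 10:00–11:45, 13:15–14:15, 14:45–15:15, 15:30–15:45.
Yolanda free within 10:00–16:30: 10:15–11:45, 14:15–14:30, 15:30–16:00.
Zara free within 10:00–16:30: 10:00–13:00, 13:30–14:30, 15:15–15:30, 15:45–16:00.
Zheng ∩ Yolanda: 10:15–11:45, 15:30–15:45.
Zheng ∩ Yolanda ∩ Zara: 10:15–11:45.
Restricted to 10:15–15:00: 10:15–11:45.
Windows ≥ 15 min: 10:15–11:45.

10:15–11:45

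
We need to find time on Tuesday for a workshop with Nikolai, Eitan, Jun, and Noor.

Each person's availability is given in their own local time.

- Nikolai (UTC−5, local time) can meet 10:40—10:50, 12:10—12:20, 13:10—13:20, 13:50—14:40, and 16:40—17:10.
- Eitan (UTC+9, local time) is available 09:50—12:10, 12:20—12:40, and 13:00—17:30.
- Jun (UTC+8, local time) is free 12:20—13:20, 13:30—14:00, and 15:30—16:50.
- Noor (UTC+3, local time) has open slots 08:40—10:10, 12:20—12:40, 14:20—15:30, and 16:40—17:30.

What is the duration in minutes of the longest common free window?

Nikolai → UTC: 15:40–15:50, 17:10–17:20, 18:10–18:20, 18:50–19:40, 21:40–22:10.
Eitan → UTC: 00:50–03:10, 03:20–03:40, 04:00–08:30.
Jun → UTC: 04:20–05:20, 05:30–06:00, 07:30–08:50.
Noor → UTC: 05:40–07:10, 09:20–09:40, 11:20–12:30, 13:40–14:30.
Nikolai ∩ Eitan: (none).
Nikolai ∩ Eitan ∩ Jun: (none).
Nikolai ∩ Eitan ∩ Jun ∩ Noor: (none).
No common window.

0 minutes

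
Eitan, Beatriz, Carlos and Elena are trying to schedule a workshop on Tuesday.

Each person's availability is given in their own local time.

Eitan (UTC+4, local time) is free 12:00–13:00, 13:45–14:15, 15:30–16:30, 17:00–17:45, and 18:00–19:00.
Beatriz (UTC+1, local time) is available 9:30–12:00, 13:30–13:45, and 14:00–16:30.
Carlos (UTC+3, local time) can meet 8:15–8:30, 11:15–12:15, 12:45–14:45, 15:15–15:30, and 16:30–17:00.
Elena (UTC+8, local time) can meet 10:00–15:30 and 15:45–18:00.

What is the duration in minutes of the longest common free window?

30 minutes

Eitan → UTC: 08:00–09:00, 09:45–10:15, 11:30–12:30, 13:00–13:45, 14:00–15:00.
Beatriz → UTC: 08:30–11:00, 12:30–12:45, 13:00–15:30.
Carlos → UTC: 05:15–05:30, 08:15–09:15, 09:45–11:45, 12:15–12:30, 13:30–14:00.
Elena → UTC: 02:00–07:30, 07:45–10:00.
Eitan ∩ Beatriz: 08:30–09:00, 09:45–10:15, 13:00–13:45, 14:00–15:00.
Eitan ∩ Beatriz ∩ Carlos: 08:30–09:00, 09:45–10:15, 13:30–13:45.
Eitan ∩ Beatriz ∩ Carlos ∩ Elena: 08:30–09:00, 09:45–10:00.
Common window lengths: 30, 15 min; longest is 30.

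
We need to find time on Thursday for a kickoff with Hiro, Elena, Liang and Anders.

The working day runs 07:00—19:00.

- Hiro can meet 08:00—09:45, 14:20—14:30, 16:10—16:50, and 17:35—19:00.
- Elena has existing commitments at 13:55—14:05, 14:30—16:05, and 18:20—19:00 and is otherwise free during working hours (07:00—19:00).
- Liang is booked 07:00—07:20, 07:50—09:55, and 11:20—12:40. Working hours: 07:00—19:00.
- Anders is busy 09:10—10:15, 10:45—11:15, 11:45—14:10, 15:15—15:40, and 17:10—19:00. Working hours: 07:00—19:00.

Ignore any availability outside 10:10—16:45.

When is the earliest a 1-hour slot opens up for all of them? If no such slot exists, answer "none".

none

Elena free within 07:00–19:00: 07:00–13:55, 14:05–14:30, 16:05–18:20.
Liang free within 07:00–19:00: 07:20–07:50, 09:55–11:20, 12:40–19:00.
Anders free within 07:00–19:00: 07:00–09:10, 10:15–10:45, 11:15–11:45, 14:10–15:15, 15:40–17:10.
Hiro ∩ Elena: 08:00–09:45, 14:20–14:30, 16:10–16:50, 17:35–18:20.
Hiro ∩ Elena ∩ Liang: 14:20–14:30, 16:10–16:50, 17:35–18:20.
Hiro ∩ Elena ∩ Liang ∩ Anders: 14:20–14:30, 16:10–16:50.
Restricted to 10:10–16:45: 14:20–14:30, 16:10–16:45.
Windows ≥ 60 min: (none).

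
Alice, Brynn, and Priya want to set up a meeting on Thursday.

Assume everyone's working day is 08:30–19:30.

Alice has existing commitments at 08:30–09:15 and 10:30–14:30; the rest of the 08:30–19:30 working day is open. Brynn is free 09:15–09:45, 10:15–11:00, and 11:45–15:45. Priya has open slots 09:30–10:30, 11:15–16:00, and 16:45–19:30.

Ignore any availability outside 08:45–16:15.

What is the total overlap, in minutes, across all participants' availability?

Alice free within 08:30–19:30: 09:15–10:30, 14:30–19:30.
Alice ∩ Brynn: 09:15–09:45, 10:15–10:30, 14:30–15:45.
Alice ∩ Brynn ∩ Priya: 09:30–09:45, 10:15–10:30, 14:30–15:45.
Restricted to 08:45–16:15: 09:30–09:45, 10:15–10:30, 14:30–15:45.
Total common minutes: 15 + 15 + 75 = 105.

105 minutes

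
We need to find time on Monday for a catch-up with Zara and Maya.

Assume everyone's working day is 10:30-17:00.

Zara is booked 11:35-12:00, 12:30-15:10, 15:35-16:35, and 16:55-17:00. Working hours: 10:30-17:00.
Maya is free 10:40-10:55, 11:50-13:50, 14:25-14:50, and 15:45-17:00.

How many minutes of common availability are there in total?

65 minutes

Zara free within 10:30–17:00: 10:30–11:35, 12:00–12:30, 15:10–15:35, 16:35–16:55.
Zara ∩ Maya: 10:40–10:55, 12:00–12:30, 16:35–16:55.
Total common minutes: 15 + 30 + 20 = 65.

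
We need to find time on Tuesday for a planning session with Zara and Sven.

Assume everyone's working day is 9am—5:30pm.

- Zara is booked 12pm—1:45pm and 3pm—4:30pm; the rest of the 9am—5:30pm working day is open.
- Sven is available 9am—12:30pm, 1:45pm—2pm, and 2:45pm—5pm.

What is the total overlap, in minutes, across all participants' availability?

240 minutes

Zara free within 09:00–17:30: 09:00–12:00, 13:45–15:00, 16:30–17:30.
Zara ∩ Sven: 09:00–12:00, 13:45–14:00, 14:45–15:00, 16:30–17:00.
Total common minutes: 180 + 15 + 15 + 30 = 240.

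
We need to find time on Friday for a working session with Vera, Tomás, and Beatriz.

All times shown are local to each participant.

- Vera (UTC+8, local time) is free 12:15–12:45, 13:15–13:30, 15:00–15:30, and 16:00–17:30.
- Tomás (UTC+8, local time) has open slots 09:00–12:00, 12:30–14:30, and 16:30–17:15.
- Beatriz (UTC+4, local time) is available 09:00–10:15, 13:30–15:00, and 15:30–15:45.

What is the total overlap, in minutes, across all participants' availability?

15 minutes

Vera → UTC: 04:15–04:45, 05:15–05:30, 07:00–07:30, 08:00–09:30.
Tomás → UTC: 01:00–04:00, 04:30–06:30, 08:30–09:15.
Beatriz → UTC: 05:00–06:15, 09:30–11:00, 11:30–11:45.
Vera ∩ Tomás: 04:30–04:45, 05:15–05:30, 08:30–09:15.
Vera ∩ Tomás ∩ Beatriz: 05:15–05:30.
Total common minutes: 15.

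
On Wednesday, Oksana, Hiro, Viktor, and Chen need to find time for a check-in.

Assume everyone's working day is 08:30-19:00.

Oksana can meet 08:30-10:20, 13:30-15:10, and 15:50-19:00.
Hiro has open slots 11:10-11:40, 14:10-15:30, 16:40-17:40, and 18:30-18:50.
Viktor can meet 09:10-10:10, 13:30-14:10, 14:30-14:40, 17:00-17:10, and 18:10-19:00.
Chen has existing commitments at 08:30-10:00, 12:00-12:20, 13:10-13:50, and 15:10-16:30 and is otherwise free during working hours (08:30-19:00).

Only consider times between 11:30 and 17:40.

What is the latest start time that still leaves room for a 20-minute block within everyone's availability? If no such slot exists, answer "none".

none

Chen free within 08:30–19:00: 10:00–12:00, 12:20–13:10, 13:50–15:10, 16:30–19:00.
Oksana ∩ Hiro: 14:10–15:10, 16:40–17:40, 18:30–18:50.
Oksana ∩ Hiro ∩ Viktor: 14:30–14:40, 17:00–17:10, 18:30–18:50.
Oksana ∩ Hiro ∩ Viktor ∩ Chen: 14:30–14:40, 17:00–17:10, 18:30–18:50.
Restricted to 11:30–17:40: 14:30–14:40, 17:00–17:10.
Windows ≥ 20 min: (none).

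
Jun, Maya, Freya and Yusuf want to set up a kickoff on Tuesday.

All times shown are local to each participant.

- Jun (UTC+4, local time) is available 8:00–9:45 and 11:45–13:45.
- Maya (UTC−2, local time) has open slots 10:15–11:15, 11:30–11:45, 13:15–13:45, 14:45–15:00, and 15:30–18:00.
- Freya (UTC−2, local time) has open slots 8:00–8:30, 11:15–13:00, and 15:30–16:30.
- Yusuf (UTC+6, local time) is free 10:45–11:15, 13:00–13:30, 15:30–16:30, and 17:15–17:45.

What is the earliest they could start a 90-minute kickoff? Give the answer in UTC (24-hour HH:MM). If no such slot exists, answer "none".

none

Jun → UTC: 04:00–05:45, 07:45–09:45.
Maya → UTC: 12:15–13:15, 13:30–13:45, 15:15–15:45, 16:45–17:00, 17:30–20:00.
Freya → UTC: 10:00–10:30, 13:15–15:00, 17:30–18:30.
Yusuf → UTC: 04:45–05:15, 07:00–07:30, 09:30–10:30, 11:15–11:45.
Jun ∩ Maya: (none).
Jun ∩ Maya ∩ Freya: (none).
Jun ∩ Maya ∩ Freya ∩ Yusuf: (none).
Windows ≥ 90 min: (none).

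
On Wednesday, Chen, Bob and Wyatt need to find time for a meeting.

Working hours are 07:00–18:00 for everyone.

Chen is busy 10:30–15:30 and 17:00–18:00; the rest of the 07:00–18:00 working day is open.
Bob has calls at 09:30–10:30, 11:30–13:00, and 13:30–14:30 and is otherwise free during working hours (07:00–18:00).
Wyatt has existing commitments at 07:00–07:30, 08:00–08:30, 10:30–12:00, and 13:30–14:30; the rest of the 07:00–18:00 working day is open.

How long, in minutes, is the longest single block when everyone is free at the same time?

90 minutes

Chen free within 07:00–18:00: 07:00–10:30, 15:30–17:00.
Bob free within 07:00–18:00: 07:00–09:30, 10:30–11:30, 13:00–13:30, 14:30–18:00.
Wyatt free within 07:00–18:00: 07:30–08:00, 08:30–10:30, 12:00–13:30, 14:30–18:00.
Chen ∩ Bob: 07:00–09:30, 15:30–17:00.
Chen ∩ Bob ∩ Wyatt: 07:30–08:00, 08:30–09:30, 15:30–17:00.
Common window lengths: 30, 60, 90 min; longest is 90.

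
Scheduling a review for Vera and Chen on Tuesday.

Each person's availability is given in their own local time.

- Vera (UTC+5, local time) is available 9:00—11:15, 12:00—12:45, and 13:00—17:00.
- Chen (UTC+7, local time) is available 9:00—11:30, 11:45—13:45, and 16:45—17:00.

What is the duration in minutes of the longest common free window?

Vera → UTC: 04:00–06:15, 07:00–07:45, 08:00–12:00.
Chen → UTC: 02:00–04:30, 04:45–06:45, 09:45–10:00.
Vera ∩ Chen: 04:00–04:30, 04:45–06:15, 09:45–10:00.
Common window lengths: 30, 90, 15 min; longest is 90.

90 minutes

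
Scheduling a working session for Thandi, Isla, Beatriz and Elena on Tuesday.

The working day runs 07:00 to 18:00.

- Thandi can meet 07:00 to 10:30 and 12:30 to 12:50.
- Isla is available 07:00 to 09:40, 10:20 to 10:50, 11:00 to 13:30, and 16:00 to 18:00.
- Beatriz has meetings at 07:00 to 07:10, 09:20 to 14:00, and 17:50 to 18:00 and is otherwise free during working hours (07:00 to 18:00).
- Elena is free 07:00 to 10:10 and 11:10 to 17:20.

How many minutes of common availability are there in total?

Beatriz free within 07:00–18:00: 07:10–09:20, 14:00–17:50.
Thandi ∩ Isla: 07:00–09:40, 10:20–10:30, 12:30–12:50.
Thandi ∩ Isla ∩ Beatriz: 07:10–09:20.
Thandi ∩ Isla ∩ Beatriz ∩ Elena: 07:10–09:20.
Total common minutes: 130.

130 minutes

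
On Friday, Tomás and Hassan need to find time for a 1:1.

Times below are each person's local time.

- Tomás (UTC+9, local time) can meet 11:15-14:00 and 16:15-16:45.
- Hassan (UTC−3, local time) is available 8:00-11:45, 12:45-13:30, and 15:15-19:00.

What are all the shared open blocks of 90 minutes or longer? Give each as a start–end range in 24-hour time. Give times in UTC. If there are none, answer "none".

none

Tomás → UTC: 02:15–05:00, 07:15–07:45.
Hassan → UTC: 11:00–14:45, 15:45–16:30, 18:15–22:00.
Tomás ∩ Hassan: (none).
Windows ≥ 90 min: (none).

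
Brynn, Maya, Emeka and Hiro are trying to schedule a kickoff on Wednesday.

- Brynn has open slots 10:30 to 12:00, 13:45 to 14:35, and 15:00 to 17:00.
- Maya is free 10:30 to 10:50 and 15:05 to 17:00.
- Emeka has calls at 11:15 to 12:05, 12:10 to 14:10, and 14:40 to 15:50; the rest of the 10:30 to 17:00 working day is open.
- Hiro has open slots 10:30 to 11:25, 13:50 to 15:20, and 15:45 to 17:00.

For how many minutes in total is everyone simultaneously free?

90 minutes

Emeka free within 10:30–17:00: 10:30–11:15, 12:05–12:10, 14:10–14:40, 15:50–17:00.
Brynn ∩ Maya: 10:30–10:50, 15:05–17:00.
Brynn ∩ Maya ∩ Emeka: 10:30–10:50, 15:50–17:00.
Brynn ∩ Maya ∩ Emeka ∩ Hiro: 10:30–10:50, 15:50–17:00.
Total common minutes: 20 + 70 = 90.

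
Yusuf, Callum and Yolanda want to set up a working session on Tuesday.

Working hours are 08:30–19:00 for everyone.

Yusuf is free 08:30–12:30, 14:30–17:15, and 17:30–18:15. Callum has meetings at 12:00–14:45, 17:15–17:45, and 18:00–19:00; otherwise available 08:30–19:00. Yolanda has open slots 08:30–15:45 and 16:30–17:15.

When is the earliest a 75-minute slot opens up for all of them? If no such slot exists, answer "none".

Callum free within 08:30–19:00: 08:30–12:00, 14:45–17:15, 17:45–18:00.
Yusuf ∩ Callum: 08:30–12:00, 14:45–17:15, 17:45–18:00.
Yusuf ∩ Callum ∩ Yolanda: 08:30–12:00, 14:45–15:45, 16:30–17:15.
Windows ≥ 75 min: 08:30–12:00.
Earliest such window starts at 08:30.

08:30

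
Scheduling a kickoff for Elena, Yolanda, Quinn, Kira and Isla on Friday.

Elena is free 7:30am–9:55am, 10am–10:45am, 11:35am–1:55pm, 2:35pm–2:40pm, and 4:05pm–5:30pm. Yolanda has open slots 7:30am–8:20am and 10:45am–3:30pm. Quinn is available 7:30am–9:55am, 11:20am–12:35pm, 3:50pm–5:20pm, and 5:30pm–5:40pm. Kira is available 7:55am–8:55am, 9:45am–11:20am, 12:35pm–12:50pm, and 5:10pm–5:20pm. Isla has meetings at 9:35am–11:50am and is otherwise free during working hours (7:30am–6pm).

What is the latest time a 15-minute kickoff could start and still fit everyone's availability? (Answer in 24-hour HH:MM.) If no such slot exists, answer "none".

08:05

Isla free within 07:30–18:00: 07:30–09:35, 11:50–18:00.
Elena ∩ Yolanda: 07:30–08:20, 11:35–13:55, 14:35–14:40.
Elena ∩ Yolanda ∩ Quinn: 07:30–08:20, 11:35–12:35.
Elena ∩ Yolanda ∩ Quinn ∩ Kira: 07:55–08:20.
Elena ∩ Yolanda ∩ Quinn ∩ Kira ∩ Isla: 07:55–08:20.
Windows ≥ 15 min: 07:55–08:20.
Latest start in the last window 07:55–08:20 is 08:20 − 15 min = 08:05.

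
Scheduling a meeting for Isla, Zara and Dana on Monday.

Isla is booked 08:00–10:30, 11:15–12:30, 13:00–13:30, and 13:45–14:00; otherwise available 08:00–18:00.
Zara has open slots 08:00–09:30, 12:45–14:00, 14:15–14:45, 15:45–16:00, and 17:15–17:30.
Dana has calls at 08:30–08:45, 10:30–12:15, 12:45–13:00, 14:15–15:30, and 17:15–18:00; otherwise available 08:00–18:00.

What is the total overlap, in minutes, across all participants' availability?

Isla free within 08:00–18:00: 10:30–11:15, 12:30–13:00, 13:30–13:45, 14:00–18:00.
Dana free within 08:00–18:00: 08:00–08:30, 08:45–10:30, 12:15–12:45, 13:00–14:15, 15:30–17:15.
Isla ∩ Zara: 12:45–13:00, 13:30–13:45, 14:15–14:45, 15:45–16:00, 17:15–17:30.
Isla ∩ Zara ∩ Dana: 13:30–13:45, 15:45–16:00.
Total common minutes: 15 + 15 = 30.

30 minutes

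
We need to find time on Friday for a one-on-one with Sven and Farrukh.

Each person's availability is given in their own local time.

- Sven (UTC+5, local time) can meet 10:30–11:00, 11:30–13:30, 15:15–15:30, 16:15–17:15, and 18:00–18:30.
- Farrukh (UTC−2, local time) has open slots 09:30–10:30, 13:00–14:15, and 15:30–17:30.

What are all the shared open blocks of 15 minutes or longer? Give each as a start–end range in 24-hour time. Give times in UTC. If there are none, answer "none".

11:30–12:15

Sven → UTC: 05:30–06:00, 06:30–08:30, 10:15–10:30, 11:15–12:15, 13:00–13:30.
Farrukh → UTC: 11:30–12:30, 15:00–16:15, 17:30–19:30.
Sven ∩ Farrukh: 11:30–12:15.
Windows ≥ 15 min: 11:30–12:15.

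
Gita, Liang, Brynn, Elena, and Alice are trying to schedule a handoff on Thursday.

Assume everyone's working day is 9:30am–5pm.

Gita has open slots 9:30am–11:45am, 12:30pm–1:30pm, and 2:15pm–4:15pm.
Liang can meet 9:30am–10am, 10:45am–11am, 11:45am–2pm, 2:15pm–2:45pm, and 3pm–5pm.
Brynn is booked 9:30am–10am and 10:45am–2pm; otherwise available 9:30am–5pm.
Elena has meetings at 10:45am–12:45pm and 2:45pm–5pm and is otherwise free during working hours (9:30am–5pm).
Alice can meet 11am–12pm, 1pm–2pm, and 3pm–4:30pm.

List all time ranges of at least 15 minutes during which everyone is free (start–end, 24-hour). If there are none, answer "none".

Brynn free within 09:30–17:00: 10:00–10:45, 14:00–17:00.
Elena free within 09:30–17:00: 09:30–10:45, 12:45–14:45.
Gita ∩ Liang: 09:30–10:00, 10:45–11:00, 12:30–13:30, 14:15–14:45, 15:00–16:15.
Gita ∩ Liang ∩ Brynn: 14:15–14:45, 15:00–16:15.
Gita ∩ Liang ∩ Brynn ∩ Elena: 14:15–14:45.
Gita ∩ Liang ∩ Brynn ∩ Elena ∩ Alice: (none).
Windows ≥ 15 min: (none).

none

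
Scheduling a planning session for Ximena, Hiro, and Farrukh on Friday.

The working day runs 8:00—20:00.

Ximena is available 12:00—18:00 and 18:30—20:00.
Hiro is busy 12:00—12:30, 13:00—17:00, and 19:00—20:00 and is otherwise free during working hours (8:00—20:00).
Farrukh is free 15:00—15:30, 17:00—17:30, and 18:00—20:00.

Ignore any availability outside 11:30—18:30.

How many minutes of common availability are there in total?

Hiro free within 08:00–20:00: 08:00–12:00, 12:30–13:00, 17:00–19:00.
Ximena ∩ Hiro: 12:30–13:00, 17:00–18:00, 18:30–19:00.
Ximena ∩ Hiro ∩ Farrukh: 17:00–17:30, 18:30–19:00.
Restricted to 11:30–18:30: 17:00–17:30.
Total common minutes: 30.

30 minutes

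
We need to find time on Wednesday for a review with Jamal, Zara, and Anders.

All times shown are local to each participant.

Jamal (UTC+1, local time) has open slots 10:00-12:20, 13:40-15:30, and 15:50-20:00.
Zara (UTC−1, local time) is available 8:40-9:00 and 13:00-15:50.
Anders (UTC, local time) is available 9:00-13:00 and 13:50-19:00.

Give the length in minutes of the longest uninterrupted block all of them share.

120 minutes

Jamal → UTC: 09:00–11:20, 12:40–14:30, 14:50–19:00.
Zara → UTC: 09:40–10:00, 14:00–16:50.
Anders → UTC: 09:00–13:00, 13:50–19:00.
Jamal ∩ Zara: 09:40–10:00, 14:00–14:30, 14:50–16:50.
Jamal ∩ Zara ∩ Anders: 09:40–10:00, 14:00–14:30, 14:50–16:50.
Common window lengths: 20, 30, 120 min; longest is 120.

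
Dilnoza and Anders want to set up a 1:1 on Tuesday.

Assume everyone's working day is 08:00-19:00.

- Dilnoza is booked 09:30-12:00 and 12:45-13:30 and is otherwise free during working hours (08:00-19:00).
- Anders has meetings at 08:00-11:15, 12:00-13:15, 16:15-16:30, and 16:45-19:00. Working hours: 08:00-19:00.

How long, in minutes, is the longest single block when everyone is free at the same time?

165 minutes

Dilnoza free within 08:00–19:00: 08:00–09:30, 12:00–12:45, 13:30–19:00.
Anders free within 08:00–19:00: 11:15–12:00, 13:15–16:15, 16:30–16:45.
Dilnoza ∩ Anders: 13:30–16:15, 16:30–16:45.
Common window lengths: 165, 15 min; longest is 165.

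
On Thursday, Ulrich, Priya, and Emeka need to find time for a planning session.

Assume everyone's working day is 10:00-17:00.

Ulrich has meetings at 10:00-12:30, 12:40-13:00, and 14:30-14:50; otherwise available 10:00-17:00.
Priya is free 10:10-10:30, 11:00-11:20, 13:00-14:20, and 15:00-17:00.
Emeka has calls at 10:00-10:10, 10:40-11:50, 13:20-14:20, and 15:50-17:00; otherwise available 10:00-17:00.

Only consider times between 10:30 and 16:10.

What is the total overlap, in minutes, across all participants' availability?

70 minutes

Ulrich free within 10:00–17:00: 12:30–12:40, 13:00–14:30, 14:50–17:00.
Emeka free within 10:00–17:00: 10:10–10:40, 11:50–13:20, 14:20–15:50.
Ulrich ∩ Priya: 13:00–14:20, 15:00–17:00.
Ulrich ∩ Priya ∩ Emeka: 13:00–13:20, 15:00–15:50.
Restricted to 10:30–16:10: 13:00–13:20, 15:00–15:50.
Total common minutes: 20 + 50 = 70.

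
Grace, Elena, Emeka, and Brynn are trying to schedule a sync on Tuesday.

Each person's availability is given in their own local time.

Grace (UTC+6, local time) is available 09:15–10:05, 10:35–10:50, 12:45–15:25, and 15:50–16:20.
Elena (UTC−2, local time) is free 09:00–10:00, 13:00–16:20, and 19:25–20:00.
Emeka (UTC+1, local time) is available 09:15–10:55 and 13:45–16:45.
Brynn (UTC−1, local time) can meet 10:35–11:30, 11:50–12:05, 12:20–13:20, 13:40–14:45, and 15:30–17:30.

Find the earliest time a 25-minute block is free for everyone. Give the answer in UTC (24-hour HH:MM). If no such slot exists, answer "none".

none

Grace → UTC: 03:15–04:05, 04:35–04:50, 06:45–09:25, 09:50–10:20.
Elena → UTC: 11:00–12:00, 15:00–18:20, 21:25–22:00.
Emeka → UTC: 08:15–09:55, 12:45–15:45.
Brynn → UTC: 11:35–12:30, 12:50–13:05, 13:20–14:20, 14:40–15:45, 16:30–18:30.
Grace ∩ Elena: (none).
Grace ∩ Elena ∩ Emeka: (none).
Grace ∩ Elena ∩ Emeka ∩ Brynn: (none).
Windows ≥ 25 min: (none).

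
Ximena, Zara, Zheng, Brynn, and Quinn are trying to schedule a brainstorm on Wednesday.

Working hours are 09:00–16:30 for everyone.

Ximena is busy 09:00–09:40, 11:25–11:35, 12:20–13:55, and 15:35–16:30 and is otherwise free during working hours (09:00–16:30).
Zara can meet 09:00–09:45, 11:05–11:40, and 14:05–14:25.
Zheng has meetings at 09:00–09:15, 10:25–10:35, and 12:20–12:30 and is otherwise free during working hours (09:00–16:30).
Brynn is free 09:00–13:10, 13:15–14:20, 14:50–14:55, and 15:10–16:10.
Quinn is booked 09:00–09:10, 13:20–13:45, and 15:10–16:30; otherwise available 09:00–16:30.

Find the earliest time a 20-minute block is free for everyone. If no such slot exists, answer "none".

Ximena free within 09:00–16:30: 09:40–11:25, 11:35–12:20, 13:55–15:35.
Zheng free within 09:00–16:30: 09:15–10:25, 10:35–12:20, 12:30–16:30.
Quinn free within 09:00–16:30: 09:10–13:20, 13:45–15:10.
Ximena ∩ Zara: 09:40–09:45, 11:05–11:25, 11:35–11:40, 14:05–14:25.
Ximena ∩ Zara ∩ Zheng: 09:40–09:45, 11:05–11:25, 11:35–11:40, 14:05–14:25.
Ximena ∩ Zara ∩ Zheng ∩ Brynn: 09:40–09:45, 11:05–11:25, 11:35–11:40, 14:05–14:20.
Ximena ∩ Zara ∩ Zheng ∩ Brynn ∩ Quinn: 09:40–09:45, 11:05–11:25, 11:35–11:40, 14:05–14:20.
Windows ≥ 20 min: 11:05–11:25.
Earliest such window starts at 11:05.

11:05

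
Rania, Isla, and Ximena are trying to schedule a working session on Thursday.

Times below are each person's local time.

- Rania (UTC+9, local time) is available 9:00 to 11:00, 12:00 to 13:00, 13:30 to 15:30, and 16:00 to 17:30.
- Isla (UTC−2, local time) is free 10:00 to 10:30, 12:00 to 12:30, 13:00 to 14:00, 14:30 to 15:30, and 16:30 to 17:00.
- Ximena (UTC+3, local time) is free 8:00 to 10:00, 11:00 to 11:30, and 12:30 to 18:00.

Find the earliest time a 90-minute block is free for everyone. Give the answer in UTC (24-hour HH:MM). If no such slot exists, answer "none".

none

Rania → UTC: 00:00–02:00, 03:00–04:00, 04:30–06:30, 07:00–08:30.
Isla → UTC: 12:00–12:30, 14:00–14:30, 15:00–16:00, 16:30–17:30, 18:30–19:00.
Ximena → UTC: 05:00–07:00, 08:00–08:30, 09:30–15:00.
Rania ∩ Isla: (none).
Rania ∩ Isla ∩ Ximena: (none).
Windows ≥ 90 min: (none).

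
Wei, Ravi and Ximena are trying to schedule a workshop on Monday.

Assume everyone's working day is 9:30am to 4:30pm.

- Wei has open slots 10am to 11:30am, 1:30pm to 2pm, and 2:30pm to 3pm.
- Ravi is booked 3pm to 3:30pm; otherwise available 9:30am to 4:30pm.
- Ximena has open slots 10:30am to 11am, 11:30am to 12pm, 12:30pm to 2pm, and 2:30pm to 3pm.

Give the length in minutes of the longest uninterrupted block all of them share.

30 minutes

Ravi free within 09:30–16:30: 09:30–15:00, 15:30–16:30.
Wei ∩ Ravi: 10:00–11:30, 13:30–14:00, 14:30–15:00.
Wei ∩ Ravi ∩ Ximena: 10:30–11:00, 13:30–14:00, 14:30–15:00.
Common window lengths: 30, 30, 30 min; longest is 30.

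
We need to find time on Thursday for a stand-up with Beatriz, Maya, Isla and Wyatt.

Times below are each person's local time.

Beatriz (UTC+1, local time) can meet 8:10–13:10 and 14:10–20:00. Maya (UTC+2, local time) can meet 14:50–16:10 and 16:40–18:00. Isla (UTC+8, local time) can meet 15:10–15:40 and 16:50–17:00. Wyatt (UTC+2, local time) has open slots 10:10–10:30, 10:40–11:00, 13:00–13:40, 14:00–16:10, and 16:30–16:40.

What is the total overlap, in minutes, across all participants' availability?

Beatriz → UTC: 07:10–12:10, 13:10–19:00.
Maya → UTC: 12:50–14:10, 14:40–16:00.
Isla → UTC: 07:10–07:40, 08:50–09:00.
Wyatt → UTC: 08:10–08:30, 08:40–09:00, 11:00–11:40, 12:00–14:10, 14:30–14:40.
Beatriz ∩ Maya: 13:10–14:10, 14:40–16:00.
Beatriz ∩ Maya ∩ Isla: (none).
Beatriz ∩ Maya ∩ Isla ∩ Wyatt: (none).
Total common minutes: 0.

0 minutes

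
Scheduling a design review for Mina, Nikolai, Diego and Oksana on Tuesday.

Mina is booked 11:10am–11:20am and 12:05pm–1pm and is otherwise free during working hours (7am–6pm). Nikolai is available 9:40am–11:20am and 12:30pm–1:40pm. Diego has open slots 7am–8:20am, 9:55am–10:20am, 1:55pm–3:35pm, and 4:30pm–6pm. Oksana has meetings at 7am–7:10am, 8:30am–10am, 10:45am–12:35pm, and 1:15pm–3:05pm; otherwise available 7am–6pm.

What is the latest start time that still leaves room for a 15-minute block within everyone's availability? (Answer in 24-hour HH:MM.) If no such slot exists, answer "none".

10:05

Mina free within 07:00–18:00: 07:00–11:10, 11:20–12:05, 13:00–18:00.
Oksana free within 07:00–18:00: 07:10–08:30, 10:00–10:45, 12:35–13:15, 15:05–18:00.
Mina ∩ Nikolai: 09:40–11:10, 13:00–13:40.
Mina ∩ Nikolai ∩ Diego: 09:55–10:20.
Mina ∩ Nikolai ∩ Diego ∩ Oksana: 10:00–10:20.
Windows ≥ 15 min: 10:00–10:20.
Latest start in the last window 10:00–10:20 is 10:20 − 15 min = 10:05.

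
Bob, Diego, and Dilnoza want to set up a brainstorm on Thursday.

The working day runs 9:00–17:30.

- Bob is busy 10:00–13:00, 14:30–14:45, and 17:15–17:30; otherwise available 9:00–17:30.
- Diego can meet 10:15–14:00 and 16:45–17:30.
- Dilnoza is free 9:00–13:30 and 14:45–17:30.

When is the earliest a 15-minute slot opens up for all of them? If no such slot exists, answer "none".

13:00

Bob free within 09:00–17:30: 09:00–10:00, 13:00–14:30, 14:45–17:15.
Bob ∩ Diego: 13:00–14:00, 16:45–17:15.
Bob ∩ Diego ∩ Dilnoza: 13:00–13:30, 16:45–17:15.
Windows ≥ 15 min: 13:00–13:30, 16:45–17:15.
Earliest such window starts at 13:00.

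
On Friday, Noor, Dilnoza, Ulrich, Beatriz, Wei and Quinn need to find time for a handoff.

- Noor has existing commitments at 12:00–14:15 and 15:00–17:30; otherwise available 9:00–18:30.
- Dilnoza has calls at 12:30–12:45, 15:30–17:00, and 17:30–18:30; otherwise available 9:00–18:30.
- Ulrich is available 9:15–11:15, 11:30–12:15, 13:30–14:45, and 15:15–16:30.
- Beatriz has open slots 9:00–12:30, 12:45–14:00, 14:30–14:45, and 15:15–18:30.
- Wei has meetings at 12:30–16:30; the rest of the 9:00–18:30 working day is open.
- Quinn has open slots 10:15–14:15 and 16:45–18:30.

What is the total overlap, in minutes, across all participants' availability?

90 minutes

Noor free within 09:00–18:30: 09:00–12:00, 14:15–15:00, 17:30–18:30.
Dilnoza free within 09:00–18:30: 09:00–12:30, 12:45–15:30, 17:00–17:30.
Wei free within 09:00–18:30: 09:00–12:30, 16:30–18:30.
Noor ∩ Dilnoza: 09:00–12:00, 14:15–15:00.
Noor ∩ Dilnoza ∩ Ulrich: 09:15–11:15, 11:30–12:00, 14:15–14:45.
Noor ∩ Dilnoza ∩ Ulrich ∩ Beatriz: 09:15–11:15, 11:30–12:00, 14:30–14:45.
Noor ∩ Dilnoza ∩ Ulrich ∩ Beatriz ∩ Wei: 09:15–11:15, 11:30–12:00.
Noor ∩ Dilnoza ∩ Ulrich ∩ Beatriz ∩ Wei ∩ Quinn: 10:15–11:15, 11:30–12:00.
Total common minutes: 60 + 30 = 90.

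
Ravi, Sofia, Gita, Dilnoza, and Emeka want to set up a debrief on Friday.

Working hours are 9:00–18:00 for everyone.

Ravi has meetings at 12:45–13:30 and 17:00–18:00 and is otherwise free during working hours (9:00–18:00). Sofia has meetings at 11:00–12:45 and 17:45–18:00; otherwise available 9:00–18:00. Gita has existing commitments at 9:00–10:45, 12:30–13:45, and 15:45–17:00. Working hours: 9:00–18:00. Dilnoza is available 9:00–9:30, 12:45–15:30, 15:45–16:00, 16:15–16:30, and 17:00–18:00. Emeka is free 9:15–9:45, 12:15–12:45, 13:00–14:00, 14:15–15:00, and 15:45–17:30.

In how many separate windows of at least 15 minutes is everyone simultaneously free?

Ravi free within 09:00–18:00: 09:00–12:45, 13:30–17:00.
Sofia free within 09:00–18:00: 09:00–11:00, 12:45–17:45.
Gita free within 09:00–18:00: 10:45–12:30, 13:45–15:45, 17:00–18:00.
Ravi ∩ Sofia: 09:00–11:00, 13:30–17:00.
Ravi ∩ Sofia ∩ Gita: 10:45–11:00, 13:45–15:45.
Ravi ∩ Sofia ∩ Gita ∩ Dilnoza: 13:45–15:30.
Ravi ∩ Sofia ∩ Gita ∩ Dilnoza ∩ Emeka: 13:45–14:00, 14:15–15:00.
Windows ≥ 15 min: 13:45–14:00, 14:15–15:00.
That's 2 windows.

2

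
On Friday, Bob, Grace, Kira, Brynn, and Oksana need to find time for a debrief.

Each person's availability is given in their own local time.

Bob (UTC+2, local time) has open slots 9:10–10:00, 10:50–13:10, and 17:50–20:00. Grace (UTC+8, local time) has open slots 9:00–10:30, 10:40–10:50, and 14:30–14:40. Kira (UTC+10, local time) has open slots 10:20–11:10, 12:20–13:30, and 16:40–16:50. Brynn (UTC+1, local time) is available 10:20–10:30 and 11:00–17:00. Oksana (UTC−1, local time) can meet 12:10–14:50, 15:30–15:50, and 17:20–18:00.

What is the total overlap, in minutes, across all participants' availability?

Bob → UTC: 07:10–08:00, 08:50–11:10, 15:50–18:00.
Grace → UTC: 01:00–02:30, 02:40–02:50, 06:30–06:40.
Kira → UTC: 00:20–01:10, 02:20–03:30, 06:40–06:50.
Brynn → UTC: 09:20–09:30, 10:00–16:00.
Oksana → UTC: 13:10–15:50, 16:30–16:50, 18:20–19:00.
Bob ∩ Grace: (none).
Bob ∩ Grace ∩ Kira: (none).
Bob ∩ Grace ∩ Kira ∩ Brynn: (none).
Bob ∩ Grace ∩ Kira ∩ Brynn ∩ Oksana: (none).
Total common minutes: 0.

0 minutes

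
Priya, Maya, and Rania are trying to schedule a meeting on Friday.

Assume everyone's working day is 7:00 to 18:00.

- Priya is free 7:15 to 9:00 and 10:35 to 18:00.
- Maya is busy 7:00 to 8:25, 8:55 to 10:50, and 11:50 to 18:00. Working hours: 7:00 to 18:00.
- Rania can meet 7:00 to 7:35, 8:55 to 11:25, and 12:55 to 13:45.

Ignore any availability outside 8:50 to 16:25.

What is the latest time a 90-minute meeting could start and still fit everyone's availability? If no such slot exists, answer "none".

Maya free within 07:00–18:00: 08:25–08:55, 10:50–11:50.
Priya ∩ Maya: 08:25–08:55, 10:50–11:50.
Priya ∩ Maya ∩ Rania: 10:50–11:25.
Restricted to 08:50–16:25: 10:50–11:25.
Windows ≥ 90 min: (none).

none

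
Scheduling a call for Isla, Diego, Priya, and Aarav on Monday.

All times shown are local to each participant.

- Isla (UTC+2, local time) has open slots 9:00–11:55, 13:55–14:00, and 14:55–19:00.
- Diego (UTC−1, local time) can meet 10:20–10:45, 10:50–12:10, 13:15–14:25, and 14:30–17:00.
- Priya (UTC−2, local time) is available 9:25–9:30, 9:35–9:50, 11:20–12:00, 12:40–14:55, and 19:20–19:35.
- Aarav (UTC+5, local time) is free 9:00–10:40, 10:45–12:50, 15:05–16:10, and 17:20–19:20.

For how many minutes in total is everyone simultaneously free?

Isla → UTC: 07:00–09:55, 11:55–12:00, 12:55–17:00.
Diego → UTC: 11:20–11:45, 11:50–13:10, 14:15–15:25, 15:30–18:00.
Priya → UTC: 11:25–11:30, 11:35–11:50, 13:20–14:00, 14:40–16:55, 21:20–21:35.
Aarav → UTC: 04:00–05:40, 05:45–07:50, 10:05–11:10, 12:20–14:20.
Isla ∩ Diego: 11:55–12:00, 12:55–13:10, 14:15–15:25, 15:30–17:00.
Isla ∩ Diego ∩ Priya: 14:40–15:25, 15:30–16:55.
Isla ∩ Diego ∩ Priya ∩ Aarav: (none).
Total common minutes: 0.

0 minutes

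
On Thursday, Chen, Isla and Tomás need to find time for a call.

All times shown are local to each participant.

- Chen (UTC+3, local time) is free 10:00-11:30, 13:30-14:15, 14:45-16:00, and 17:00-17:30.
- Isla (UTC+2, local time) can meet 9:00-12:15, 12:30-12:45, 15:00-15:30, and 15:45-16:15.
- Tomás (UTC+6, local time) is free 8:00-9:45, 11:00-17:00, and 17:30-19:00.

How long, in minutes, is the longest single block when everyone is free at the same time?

90 minutes

Chen → UTC: 07:00–08:30, 10:30–11:15, 11:45–13:00, 14:00–14:30.
Isla → UTC: 07:00–10:15, 10:30–10:45, 13:00–13:30, 13:45–14:15.
Tomás → UTC: 02:00–03:45, 05:00–11:00, 11:30–13:00.
Chen ∩ Isla: 07:00–08:30, 10:30–10:45, 14:00–14:15.
Chen ∩ Isla ∩ Tomás: 07:00–08:30, 10:30–10:45.
Common window lengths: 90, 15 min; longest is 90.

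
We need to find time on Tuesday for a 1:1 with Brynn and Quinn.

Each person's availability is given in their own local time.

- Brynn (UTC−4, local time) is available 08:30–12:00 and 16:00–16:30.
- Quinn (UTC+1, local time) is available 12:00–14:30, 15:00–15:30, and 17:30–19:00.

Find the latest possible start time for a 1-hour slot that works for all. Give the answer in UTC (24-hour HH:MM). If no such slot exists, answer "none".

12:30

Brynn → UTC: 12:30–16:00, 20:00–20:30.
Quinn → UTC: 11:00–13:30, 14:00–14:30, 16:30–18:00.
Brynn ∩ Quinn: 12:30–13:30, 14:00–14:30.
Windows ≥ 60 min: 12:30–13:30.
Latest start in the last window 12:30–13:30 is 13:30 − 60 min = 12:30.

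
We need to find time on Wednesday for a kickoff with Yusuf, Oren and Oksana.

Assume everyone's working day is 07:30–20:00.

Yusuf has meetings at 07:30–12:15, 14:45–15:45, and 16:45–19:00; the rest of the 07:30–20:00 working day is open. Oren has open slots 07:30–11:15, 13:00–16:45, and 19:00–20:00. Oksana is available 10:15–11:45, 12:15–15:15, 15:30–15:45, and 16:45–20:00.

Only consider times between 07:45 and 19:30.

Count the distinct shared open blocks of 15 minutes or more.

2

Yusuf free within 07:30–20:00: 12:15–14:45, 15:45–16:45, 19:00–20:00.
Yusuf ∩ Oren: 13:00–14:45, 15:45–16:45, 19:00–20:00.
Yusuf ∩ Oren ∩ Oksana: 13:00–14:45, 19:00–20:00.
Restricted to 07:45–19:30: 13:00–14:45, 19:00–19:30.
Windows ≥ 15 min: 13:00–14:45, 19:00–19:30.
That's 2 windows.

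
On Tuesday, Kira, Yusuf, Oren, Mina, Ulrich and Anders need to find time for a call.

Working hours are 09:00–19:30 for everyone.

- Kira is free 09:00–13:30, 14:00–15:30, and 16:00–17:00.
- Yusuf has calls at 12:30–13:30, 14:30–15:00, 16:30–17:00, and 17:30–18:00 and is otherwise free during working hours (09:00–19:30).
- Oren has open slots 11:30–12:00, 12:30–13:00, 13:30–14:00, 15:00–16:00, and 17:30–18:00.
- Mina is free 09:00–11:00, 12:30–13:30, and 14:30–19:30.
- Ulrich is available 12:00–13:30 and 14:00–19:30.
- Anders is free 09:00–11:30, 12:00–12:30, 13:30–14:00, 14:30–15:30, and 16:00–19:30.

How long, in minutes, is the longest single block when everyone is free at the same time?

30 minutes

Yusuf free within 09:00–19:30: 09:00–12:30, 13:30–14:30, 15:00–16:30, 17:00–17:30, 18:00–19:30.
Kira ∩ Yusuf: 09:00–12:30, 14:00–14:30, 15:00–15:30, 16:00–16:30.
Kira ∩ Yusuf ∩ Oren: 11:30–12:00, 15:00–15:30.
Kira ∩ Yusuf ∩ Oren ∩ Mina: 15:00–15:30.
Kira ∩ Yusuf ∩ Oren ∩ Mina ∩ Ulrich: 15:00–15:30.
Kira ∩ Yusuf ∩ Oren ∩ Mina ∩ Ulrich ∩ Anders: 15:00–15:30.
Single common window of 30 minutes.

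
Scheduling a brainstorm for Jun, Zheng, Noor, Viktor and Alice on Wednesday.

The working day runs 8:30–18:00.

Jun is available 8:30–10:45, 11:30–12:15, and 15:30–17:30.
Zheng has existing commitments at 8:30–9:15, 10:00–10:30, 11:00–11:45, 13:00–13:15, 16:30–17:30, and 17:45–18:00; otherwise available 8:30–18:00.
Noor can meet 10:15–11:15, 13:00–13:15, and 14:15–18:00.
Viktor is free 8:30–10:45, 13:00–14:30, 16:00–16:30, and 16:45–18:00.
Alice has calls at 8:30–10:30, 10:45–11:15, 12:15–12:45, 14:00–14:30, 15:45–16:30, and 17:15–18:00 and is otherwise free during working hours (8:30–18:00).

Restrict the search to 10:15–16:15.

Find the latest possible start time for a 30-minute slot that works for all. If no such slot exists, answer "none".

Zheng free within 08:30–18:00: 09:15–10:00, 10:30–11:00, 11:45–13:00, 13:15–16:30, 17:30–17:45.
Alice free within 08:30–18:00: 10:30–10:45, 11:15–12:15, 12:45–14:00, 14:30–15:45, 16:30–17:15.
Jun ∩ Zheng: 09:15–10:00, 10:30–10:45, 11:45–12:15, 15:30–16:30.
Jun ∩ Zheng ∩ Noor: 10:30–10:45, 15:30–16:30.
Jun ∩ Zheng ∩ Noor ∩ Viktor: 10:30–10:45, 16:00–16:30.
Jun ∩ Zheng ∩ Noor ∩ Viktor ∩ Alice: 10:30–10:45.
Restricted to 10:15–16:15: 10:30–10:45.
Windows ≥ 30 min: (none).

none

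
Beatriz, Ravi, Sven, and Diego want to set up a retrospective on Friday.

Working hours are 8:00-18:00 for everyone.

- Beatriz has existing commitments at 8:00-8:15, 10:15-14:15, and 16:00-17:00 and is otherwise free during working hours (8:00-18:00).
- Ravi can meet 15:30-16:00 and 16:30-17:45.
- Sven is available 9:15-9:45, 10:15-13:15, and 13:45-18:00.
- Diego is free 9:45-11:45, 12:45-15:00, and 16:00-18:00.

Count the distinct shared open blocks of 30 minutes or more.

1

Beatriz free within 08:00–18:00: 08:15–10:15, 14:15–16:00, 17:00–18:00.
Beatriz ∩ Ravi: 15:30–16:00, 17:00–17:45.
Beatriz ∩ Ravi ∩ Sven: 15:30–16:00, 17:00–17:45.
Beatriz ∩ Ravi ∩ Sven ∩ Diego: 17:00–17:45.
Windows ≥ 30 min: 17:00–17:45.
That's 1 window.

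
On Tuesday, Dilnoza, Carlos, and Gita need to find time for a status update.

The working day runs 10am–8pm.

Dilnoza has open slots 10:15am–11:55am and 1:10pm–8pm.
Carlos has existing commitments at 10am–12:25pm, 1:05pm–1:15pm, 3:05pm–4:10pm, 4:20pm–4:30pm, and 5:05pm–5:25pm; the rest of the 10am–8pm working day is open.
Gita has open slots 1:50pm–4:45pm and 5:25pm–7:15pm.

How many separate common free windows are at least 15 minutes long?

Carlos free within 10:00–20:00: 12:25–13:05, 13:15–15:05, 16:10–16:20, 16:30–17:05, 17:25–20:00.
Dilnoza ∩ Carlos: 13:15–15:05, 16:10–16:20, 16:30–17:05, 17:25–20:00.
Dilnoza ∩ Carlos ∩ Gita: 13:50–15:05, 16:10–16:20, 16:30–16:45, 17:25–19:15.
Windows ≥ 15 min: 13:50–15:05, 16:30–16:45, 17:25–19:15.
That's 3 windows.

3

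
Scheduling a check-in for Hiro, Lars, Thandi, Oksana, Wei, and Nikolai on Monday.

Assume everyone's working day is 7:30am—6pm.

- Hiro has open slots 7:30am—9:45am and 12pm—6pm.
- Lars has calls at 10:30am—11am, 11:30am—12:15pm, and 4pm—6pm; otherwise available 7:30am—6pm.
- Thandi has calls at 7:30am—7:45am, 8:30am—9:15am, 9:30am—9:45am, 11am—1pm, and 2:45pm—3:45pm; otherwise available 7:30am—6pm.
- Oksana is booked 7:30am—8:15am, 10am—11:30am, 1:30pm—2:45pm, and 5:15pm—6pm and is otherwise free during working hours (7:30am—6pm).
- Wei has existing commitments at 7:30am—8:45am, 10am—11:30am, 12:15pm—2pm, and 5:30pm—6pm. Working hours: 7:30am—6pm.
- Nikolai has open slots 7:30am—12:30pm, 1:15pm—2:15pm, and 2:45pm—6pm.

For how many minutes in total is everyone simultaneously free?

Lars free within 07:30–18:00: 07:30–10:30, 11:00–11:30, 12:15–16:00.
Thandi free within 07:30–18:00: 07:45–08:30, 09:15–09:30, 09:45–11:00, 13:00–14:45, 15:45–18:00.
Oksana free within 07:30–18:00: 08:15–10:00, 11:30–13:30, 14:45–17:15.
Wei free within 07:30–18:00: 08:45–10:00, 11:30–12:15, 14:00–17:30.
Hiro ∩ Lars: 07:30–09:45, 12:15–16:00.
Hiro ∩ Lars ∩ Thandi: 07:45–08:30, 09:15–09:30, 13:00–14:45, 15:45–16:00.
Hiro ∩ Lars ∩ Thandi ∩ Oksana: 08:15–08:30, 09:15–09:30, 13:00–13:30, 15:45–16:00.
Hiro ∩ Lars ∩ Thandi ∩ Oksana ∩ Wei: 09:15–09:30, 15:45–16:00.
Hiro ∩ Lars ∩ Thandi ∩ Oksana ∩ Wei ∩ Nikolai: 09:15–09:30, 15:45–16:00.
Total common minutes: 15 + 15 = 30.

30 minutes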